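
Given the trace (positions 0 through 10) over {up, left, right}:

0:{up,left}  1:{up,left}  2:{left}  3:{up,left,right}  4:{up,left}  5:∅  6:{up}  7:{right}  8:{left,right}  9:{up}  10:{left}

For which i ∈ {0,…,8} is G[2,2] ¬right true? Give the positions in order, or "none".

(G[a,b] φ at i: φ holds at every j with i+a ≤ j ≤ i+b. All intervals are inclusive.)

Evaluate at each i in [0,8]:
  i=0: ✓ (all of [2,2])
  i=1: ✗ (fails at j=3)
  i=2: ✓ (all of [4,4])
  i=3: ✓ (all of [5,5])
  i=4: ✓ (all of [6,6])
  i=5: ✗ (fails at j=7)
  i=6: ✗ (fails at j=8)
  i=7: ✓ (all of [9,9])
  i=8: ✓ (all of [10,10])

0, 2, 3, 4, 7, 8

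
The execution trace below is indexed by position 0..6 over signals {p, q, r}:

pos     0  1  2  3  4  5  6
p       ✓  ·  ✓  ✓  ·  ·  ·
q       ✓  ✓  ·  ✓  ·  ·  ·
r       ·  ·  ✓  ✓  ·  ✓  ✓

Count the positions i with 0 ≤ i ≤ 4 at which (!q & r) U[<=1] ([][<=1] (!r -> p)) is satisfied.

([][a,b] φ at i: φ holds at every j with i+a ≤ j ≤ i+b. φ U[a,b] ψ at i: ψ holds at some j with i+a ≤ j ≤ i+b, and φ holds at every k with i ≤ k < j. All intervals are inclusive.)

1

Evaluate at each i in [0,4]:
  i=0: ✗ (no rhs in [0,1])
  i=1: ✗ (lhs fails at k=1 before rhs at j=2)
  i=2: ✓ (rhs at j=2)
  i=3: ✗ (no rhs in [3,4])
  i=4: ✗ (lhs fails at k=4 before rhs at j=5)
Positions where it holds: {2} → 1.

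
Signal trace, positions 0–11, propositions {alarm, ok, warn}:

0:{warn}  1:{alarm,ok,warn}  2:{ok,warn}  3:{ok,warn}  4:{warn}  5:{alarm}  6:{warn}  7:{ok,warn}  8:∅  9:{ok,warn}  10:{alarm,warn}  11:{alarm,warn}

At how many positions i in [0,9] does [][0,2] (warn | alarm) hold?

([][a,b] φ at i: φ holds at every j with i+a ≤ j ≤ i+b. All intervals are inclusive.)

Evaluate at each i in [0,9]:
  i=0: ✓ (all of [0,2])
  i=1: ✓ (all of [1,3])
  i=2: ✓ (all of [2,4])
  i=3: ✓ (all of [3,5])
  i=4: ✓ (all of [4,6])
  i=5: ✓ (all of [5,7])
  i=6: ✗ (fails at j=8)
  i=7: ✗ (fails at j=8)
  i=8: ✗ (fails at j=8)
  i=9: ✓ (all of [9,11])
Positions where it holds: {0, 1, 2, 3, 4, 5, 9} → 7.

7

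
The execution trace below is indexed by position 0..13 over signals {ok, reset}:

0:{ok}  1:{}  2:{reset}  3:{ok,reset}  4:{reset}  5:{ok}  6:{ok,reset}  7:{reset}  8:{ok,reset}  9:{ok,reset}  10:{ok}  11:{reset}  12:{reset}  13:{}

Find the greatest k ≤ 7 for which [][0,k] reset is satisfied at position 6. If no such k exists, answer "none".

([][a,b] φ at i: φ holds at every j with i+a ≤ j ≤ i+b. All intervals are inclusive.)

reset must hold from j=6 onward; find where it first fails.
  j=6: holds
  j=7: holds
  j=8: holds
  j=9: holds
  j=10: fails
Holds on [6,9], so largest k = 3.

3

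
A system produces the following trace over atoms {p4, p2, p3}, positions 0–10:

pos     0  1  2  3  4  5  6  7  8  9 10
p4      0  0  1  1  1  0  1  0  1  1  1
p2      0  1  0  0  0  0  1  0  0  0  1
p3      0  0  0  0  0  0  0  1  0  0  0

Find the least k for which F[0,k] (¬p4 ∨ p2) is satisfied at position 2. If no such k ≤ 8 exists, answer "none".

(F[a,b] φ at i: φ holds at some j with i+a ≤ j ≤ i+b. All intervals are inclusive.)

3

Scan j = 2,3,… for (¬p4 ∨ p2):
  j=2: fails
  j=3: fails
  j=4: fails
  j=5: holds
First hit at j=5, so smallest k = 5-2 = 3.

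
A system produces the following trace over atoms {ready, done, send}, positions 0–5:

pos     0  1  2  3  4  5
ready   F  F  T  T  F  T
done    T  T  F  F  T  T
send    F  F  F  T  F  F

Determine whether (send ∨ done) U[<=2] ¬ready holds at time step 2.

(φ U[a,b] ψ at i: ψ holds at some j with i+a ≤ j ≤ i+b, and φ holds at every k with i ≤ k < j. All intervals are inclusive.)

No

Need some j in [2,4] with ¬ready, and (send ∨ done) at every k in [2,j-1].
  j=2: ¬ready false.
  j=3: ¬ready false.
  j=4: ¬ready holds, but (send ∨ done) fails at k=2 → not this j.
No j in the window works → until fails.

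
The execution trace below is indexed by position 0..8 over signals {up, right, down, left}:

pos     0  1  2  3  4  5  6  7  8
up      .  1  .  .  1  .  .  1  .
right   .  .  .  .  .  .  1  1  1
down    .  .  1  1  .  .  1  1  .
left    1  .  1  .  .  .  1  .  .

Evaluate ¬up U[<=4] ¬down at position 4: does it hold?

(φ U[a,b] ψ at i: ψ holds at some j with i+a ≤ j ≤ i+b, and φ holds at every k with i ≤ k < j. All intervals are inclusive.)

Yes

Need some j in [4,8] with ¬down, and ¬up at every k in [4,j-1].
  j=4: ¬down holds; no prefix to check → satisfied.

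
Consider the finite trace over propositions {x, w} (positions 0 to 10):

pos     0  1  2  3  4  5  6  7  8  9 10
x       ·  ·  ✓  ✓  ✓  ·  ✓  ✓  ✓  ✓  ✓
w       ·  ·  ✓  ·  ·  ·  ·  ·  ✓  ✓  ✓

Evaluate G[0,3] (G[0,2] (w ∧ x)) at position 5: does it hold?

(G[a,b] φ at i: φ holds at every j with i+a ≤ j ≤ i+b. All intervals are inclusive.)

Check G[0,2] (w ∧ x) at every j in [5,8]:
  j=5: fails at 5
  j=6: fails at 6
  j=7: fails at 7
  j=8: holds on [8,10]
Fails at j=5 → formula fails.

Does not hold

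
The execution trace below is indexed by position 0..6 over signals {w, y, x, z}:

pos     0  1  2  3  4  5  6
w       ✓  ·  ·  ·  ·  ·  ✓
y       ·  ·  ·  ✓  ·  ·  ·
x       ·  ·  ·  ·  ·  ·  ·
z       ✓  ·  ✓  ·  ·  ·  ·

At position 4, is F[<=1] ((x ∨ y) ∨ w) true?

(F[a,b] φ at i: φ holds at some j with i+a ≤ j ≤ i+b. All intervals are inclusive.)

Check ((x ∨ y) ∨ w) at each j in [4,5]:
  j=4: false
  j=5: false
No position in the window satisfies it → formula fails.

False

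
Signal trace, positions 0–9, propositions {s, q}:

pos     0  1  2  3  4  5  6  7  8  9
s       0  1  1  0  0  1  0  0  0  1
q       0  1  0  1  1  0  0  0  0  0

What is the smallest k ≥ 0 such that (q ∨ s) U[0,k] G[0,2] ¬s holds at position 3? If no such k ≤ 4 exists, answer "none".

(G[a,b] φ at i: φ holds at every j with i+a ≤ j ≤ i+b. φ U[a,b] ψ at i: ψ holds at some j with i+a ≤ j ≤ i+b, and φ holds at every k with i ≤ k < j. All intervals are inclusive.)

3

Need earliest j ≥ 3 with G[0,2] ¬s, and (q ∨ s) at every k in [3,j-1].
  j=3: rhs fails.
  j=4: rhs fails.
  j=5: rhs fails.
  j=6: rhs holds; lhs holds on [3,5]. k = 3.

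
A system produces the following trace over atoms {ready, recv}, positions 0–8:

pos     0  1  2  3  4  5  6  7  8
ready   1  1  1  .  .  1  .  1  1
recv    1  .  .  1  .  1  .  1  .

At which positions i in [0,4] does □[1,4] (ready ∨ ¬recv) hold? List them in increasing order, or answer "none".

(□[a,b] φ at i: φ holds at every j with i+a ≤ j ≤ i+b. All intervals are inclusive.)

Evaluate at each i in [0,4]:
  i=0: ✗ (fails at j=3)
  i=1: ✗ (fails at j=3)
  i=2: ✗ (fails at j=3)
  i=3: ✓ (all of [4,7])
  i=4: ✓ (all of [5,8])

3, 4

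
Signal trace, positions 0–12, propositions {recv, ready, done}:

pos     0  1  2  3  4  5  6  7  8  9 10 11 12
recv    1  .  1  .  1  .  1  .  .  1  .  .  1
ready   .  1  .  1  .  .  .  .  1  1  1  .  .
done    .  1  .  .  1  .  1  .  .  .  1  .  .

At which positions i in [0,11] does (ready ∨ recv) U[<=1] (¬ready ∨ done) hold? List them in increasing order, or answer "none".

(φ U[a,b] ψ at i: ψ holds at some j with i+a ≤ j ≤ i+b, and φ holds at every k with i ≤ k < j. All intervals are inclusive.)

Evaluate at each i in [0,11]:
  i=0: ✓ (rhs at j=0)
  i=1: ✓ (rhs at j=1)
  i=2: ✓ (rhs at j=2)
  i=3: ✓ (rhs at j=4; lhs holds on [3,3])
  i=4: ✓ (rhs at j=4)
  i=5: ✓ (rhs at j=5)
  i=6: ✓ (rhs at j=6)
  i=7: ✓ (rhs at j=7)
  i=8: ✗ (no rhs in [8,9])
  i=9: ✓ (rhs at j=10; lhs holds on [9,9])
  i=10: ✓ (rhs at j=10)
  i=11: ✓ (rhs at j=11)

0, 1, 2, 3, 4, 5, 6, 7, 9, 10, 11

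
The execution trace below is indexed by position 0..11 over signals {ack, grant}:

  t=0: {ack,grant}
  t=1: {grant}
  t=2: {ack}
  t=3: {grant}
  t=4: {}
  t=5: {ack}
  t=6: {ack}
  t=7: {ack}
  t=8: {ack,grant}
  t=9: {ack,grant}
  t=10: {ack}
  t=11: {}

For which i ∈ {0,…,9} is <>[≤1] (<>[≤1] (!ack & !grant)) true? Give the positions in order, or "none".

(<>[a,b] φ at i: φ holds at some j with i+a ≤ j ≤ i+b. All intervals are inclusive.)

Evaluate at each i in [0,9]:
  i=0: ✗ (none in [0,1])
  i=1: ✗ (none in [1,2])
  i=2: ✓ (witness j=3)
  i=3: ✓ (witness j=3)
  i=4: ✓ (witness j=4)
  i=5: ✗ (none in [5,6])
  i=6: ✗ (none in [6,7])
  i=7: ✗ (none in [7,8])
  i=8: ✗ (none in [8,9])
  i=9: ✓ (witness j=10)

2, 3, 4, 9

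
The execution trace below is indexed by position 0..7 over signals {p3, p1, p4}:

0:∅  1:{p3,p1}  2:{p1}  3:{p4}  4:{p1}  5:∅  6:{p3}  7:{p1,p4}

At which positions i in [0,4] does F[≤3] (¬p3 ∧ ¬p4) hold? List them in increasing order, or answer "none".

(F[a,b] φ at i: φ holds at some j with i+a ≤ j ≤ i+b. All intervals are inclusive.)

0, 1, 2, 3, 4

Evaluate at each i in [0,4]:
  i=0: ✓ (witness j=0)
  i=1: ✓ (witness j=2)
  i=2: ✓ (witness j=2)
  i=3: ✓ (witness j=4)
  i=4: ✓ (witness j=4)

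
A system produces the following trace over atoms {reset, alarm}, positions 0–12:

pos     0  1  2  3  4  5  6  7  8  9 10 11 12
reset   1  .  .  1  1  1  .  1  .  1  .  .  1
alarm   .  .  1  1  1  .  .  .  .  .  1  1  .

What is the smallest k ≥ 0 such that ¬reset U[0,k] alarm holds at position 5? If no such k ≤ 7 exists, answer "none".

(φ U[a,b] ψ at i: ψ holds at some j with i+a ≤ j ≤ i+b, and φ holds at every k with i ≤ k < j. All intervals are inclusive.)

none

Need earliest j ≥ 5 with alarm, and ¬reset at every k in [5,j-1].
  j=5: rhs fails.
  j=6: rhs fails.
  j=7: rhs fails.
  j=8: rhs fails.
  j=9: rhs fails.
  j=10: rhs holds but lhs fails at k=5.
  j=11: rhs holds but lhs fails at k=5.
  j=12: rhs fails.
No witness within the range → none.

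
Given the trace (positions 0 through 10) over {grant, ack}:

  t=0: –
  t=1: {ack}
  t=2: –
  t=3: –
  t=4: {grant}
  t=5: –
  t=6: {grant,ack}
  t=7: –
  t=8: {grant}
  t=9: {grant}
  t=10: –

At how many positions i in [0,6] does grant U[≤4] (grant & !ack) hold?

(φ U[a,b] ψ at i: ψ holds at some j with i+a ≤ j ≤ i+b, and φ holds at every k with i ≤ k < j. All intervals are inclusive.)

1

Evaluate at each i in [0,6]:
  i=0: ✗ (lhs fails at k=0 before rhs at j=4)
  i=1: ✗ (lhs fails at k=1 before rhs at j=4)
  i=2: ✗ (lhs fails at k=2 before rhs at j=4)
  i=3: ✗ (lhs fails at k=3 before rhs at j=4)
  i=4: ✓ (rhs at j=4)
  i=5: ✗ (lhs fails at k=5 before rhs at j=8)
  i=6: ✗ (lhs fails at k=7 before rhs at j=8)
Positions where it holds: {4} → 1.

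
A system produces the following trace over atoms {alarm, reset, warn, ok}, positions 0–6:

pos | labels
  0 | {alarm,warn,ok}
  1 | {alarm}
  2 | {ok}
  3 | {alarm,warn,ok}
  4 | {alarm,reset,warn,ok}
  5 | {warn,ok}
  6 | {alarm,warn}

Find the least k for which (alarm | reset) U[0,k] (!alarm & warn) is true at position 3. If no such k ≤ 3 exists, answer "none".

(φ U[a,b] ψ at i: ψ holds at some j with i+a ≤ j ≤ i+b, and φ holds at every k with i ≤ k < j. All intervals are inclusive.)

Need earliest j ≥ 3 with (!alarm & warn), and (alarm | reset) at every k in [3,j-1].
  j=3: rhs fails.
  j=4: rhs fails.
  j=5: rhs holds; lhs holds on [3,4]. k = 2.

2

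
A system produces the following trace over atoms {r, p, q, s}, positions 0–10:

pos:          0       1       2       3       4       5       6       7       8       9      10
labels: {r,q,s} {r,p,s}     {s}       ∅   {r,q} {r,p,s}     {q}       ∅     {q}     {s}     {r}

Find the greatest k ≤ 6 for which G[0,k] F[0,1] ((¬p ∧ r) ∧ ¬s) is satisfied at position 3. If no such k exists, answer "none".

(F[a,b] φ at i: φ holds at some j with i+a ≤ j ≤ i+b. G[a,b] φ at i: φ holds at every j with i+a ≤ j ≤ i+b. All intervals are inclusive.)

F[0,1] ((¬p ∧ r) ∧ ¬s) must hold from j=3 onward; find where it first fails.
  j=3: holds
  j=4: holds
  j=5: fails
Holds on [3,4], so largest k = 1.

1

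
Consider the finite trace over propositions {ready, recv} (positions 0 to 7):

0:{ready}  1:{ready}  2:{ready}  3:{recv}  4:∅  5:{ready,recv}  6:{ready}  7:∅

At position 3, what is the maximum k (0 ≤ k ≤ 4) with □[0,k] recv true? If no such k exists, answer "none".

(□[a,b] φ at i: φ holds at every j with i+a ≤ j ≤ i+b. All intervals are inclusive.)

recv must hold from j=3 onward; find where it first fails.
  j=3: holds
  j=4: fails
Holds on [3,3], so largest k = 0.

0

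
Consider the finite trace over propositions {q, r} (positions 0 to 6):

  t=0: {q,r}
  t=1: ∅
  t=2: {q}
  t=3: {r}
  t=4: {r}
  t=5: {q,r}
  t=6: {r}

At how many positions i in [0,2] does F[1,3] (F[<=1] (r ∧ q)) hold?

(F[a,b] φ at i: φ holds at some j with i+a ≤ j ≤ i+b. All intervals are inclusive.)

Evaluate at each i in [0,2]:
  i=0: ✗ (none in [1,3])
  i=1: ✓ (witness j=4)
  i=2: ✓ (witness j=4)
Positions where it holds: {1, 2} → 2.

2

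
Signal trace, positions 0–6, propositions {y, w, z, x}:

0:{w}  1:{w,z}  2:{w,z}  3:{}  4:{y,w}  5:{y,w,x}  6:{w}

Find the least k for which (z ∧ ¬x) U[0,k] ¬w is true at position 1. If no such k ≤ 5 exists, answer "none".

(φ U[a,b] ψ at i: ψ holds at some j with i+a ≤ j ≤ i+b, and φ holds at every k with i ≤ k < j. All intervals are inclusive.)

Need earliest j ≥ 1 with ¬w, and (z ∧ ¬x) at every k in [1,j-1].
  j=1: rhs fails.
  j=2: rhs fails.
  j=3: rhs holds; lhs holds on [1,2]. k = 2.

2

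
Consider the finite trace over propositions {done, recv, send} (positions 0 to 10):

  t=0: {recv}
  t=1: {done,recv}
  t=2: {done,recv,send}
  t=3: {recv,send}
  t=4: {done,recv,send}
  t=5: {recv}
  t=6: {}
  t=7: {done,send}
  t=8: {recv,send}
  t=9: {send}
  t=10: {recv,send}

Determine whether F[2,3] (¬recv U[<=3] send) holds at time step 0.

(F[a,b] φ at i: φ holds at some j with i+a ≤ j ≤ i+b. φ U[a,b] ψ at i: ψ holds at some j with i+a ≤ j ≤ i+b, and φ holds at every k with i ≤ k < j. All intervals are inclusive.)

Holds

Check (¬recv U[<=3] send) at each j in [2,3]:
  j=2: holds
  j=3: holds
Found at j=2 → formula holds.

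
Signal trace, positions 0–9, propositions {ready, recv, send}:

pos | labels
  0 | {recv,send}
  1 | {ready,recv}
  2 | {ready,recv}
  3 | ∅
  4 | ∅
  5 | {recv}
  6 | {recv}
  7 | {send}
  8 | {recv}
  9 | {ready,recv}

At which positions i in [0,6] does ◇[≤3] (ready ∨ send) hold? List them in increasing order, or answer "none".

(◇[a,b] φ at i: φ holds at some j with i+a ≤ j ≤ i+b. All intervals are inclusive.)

Evaluate at each i in [0,6]:
  i=0: ✓ (witness j=0)
  i=1: ✓ (witness j=1)
  i=2: ✓ (witness j=2)
  i=3: ✗ (none in [3,6])
  i=4: ✓ (witness j=7)
  i=5: ✓ (witness j=7)
  i=6: ✓ (witness j=7)

0, 1, 2, 4, 5, 6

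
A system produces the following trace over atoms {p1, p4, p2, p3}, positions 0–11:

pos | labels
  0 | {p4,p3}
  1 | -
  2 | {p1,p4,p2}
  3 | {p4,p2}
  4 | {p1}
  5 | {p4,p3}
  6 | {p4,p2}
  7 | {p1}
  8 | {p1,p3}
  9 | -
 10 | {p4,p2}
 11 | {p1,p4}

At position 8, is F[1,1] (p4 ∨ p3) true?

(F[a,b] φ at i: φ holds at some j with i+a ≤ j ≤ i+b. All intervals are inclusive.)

Does not hold

Check (p4 ∨ p3) at each j in [9,9]:
  j=9: false
No position in the window satisfies it → formula fails.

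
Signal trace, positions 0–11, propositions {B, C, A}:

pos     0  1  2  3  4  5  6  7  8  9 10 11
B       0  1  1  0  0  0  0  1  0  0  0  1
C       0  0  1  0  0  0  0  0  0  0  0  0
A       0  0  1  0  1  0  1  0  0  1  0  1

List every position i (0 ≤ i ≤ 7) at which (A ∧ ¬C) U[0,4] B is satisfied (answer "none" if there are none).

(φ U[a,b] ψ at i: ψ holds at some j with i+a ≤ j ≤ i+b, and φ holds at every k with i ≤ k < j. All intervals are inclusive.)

Evaluate at each i in [0,7]:
  i=0: ✗ (lhs fails at k=0 before rhs at j=1)
  i=1: ✓ (rhs at j=1)
  i=2: ✓ (rhs at j=2)
  i=3: ✗ (lhs fails at k=3 before rhs at j=7)
  i=4: ✗ (lhs fails at k=5 before rhs at j=7)
  i=5: ✗ (lhs fails at k=5 before rhs at j=7)
  i=6: ✓ (rhs at j=7; lhs holds on [6,6])
  i=7: ✓ (rhs at j=7)

1, 2, 6, 7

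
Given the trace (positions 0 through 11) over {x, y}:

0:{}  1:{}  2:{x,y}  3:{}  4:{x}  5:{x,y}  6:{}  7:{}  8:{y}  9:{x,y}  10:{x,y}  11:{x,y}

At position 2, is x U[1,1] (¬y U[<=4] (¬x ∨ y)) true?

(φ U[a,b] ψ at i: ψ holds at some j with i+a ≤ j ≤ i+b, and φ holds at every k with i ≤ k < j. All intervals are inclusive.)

Need some j in [3,3] with (¬y U[<=4] (¬x ∨ y)), and x at every k in [2,j-1].
  j=3: (¬y U[<=4] (¬x ∨ y)) holds; x holds at every k in [2,2] → satisfied.

Yes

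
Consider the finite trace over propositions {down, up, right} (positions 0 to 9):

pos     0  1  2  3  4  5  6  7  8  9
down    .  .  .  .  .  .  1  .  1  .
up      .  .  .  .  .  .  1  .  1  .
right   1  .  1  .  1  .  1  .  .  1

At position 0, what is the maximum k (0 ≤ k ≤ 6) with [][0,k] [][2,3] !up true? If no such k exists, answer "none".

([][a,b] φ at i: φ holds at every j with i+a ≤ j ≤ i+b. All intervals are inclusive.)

[][2,3] !up must hold from j=0 onward; find where it first fails.
  j=0: holds
  j=1: holds
  j=2: holds
  j=3: fails
Holds on [0,2], so largest k = 2.

2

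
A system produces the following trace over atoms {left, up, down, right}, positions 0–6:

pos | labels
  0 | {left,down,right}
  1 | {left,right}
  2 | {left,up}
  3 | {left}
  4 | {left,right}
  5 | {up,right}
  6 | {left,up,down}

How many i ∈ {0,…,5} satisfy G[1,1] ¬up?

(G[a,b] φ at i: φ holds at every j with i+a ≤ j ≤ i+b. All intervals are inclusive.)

Evaluate at each i in [0,5]:
  i=0: ✓ (all of [1,1])
  i=1: ✗ (fails at j=2)
  i=2: ✓ (all of [3,3])
  i=3: ✓ (all of [4,4])
  i=4: ✗ (fails at j=5)
  i=5: ✗ (fails at j=6)
Positions where it holds: {0, 2, 3} → 3.

3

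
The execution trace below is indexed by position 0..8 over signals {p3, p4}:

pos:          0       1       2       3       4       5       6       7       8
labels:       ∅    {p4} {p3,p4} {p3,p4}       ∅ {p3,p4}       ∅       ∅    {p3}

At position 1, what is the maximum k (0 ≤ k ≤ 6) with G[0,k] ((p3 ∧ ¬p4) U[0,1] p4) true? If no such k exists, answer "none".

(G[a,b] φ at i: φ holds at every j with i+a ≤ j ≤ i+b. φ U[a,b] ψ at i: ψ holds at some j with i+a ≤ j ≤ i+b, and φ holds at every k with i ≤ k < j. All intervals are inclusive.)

2

((p3 ∧ ¬p4) U[0,1] p4) must hold from j=1 onward; find where it first fails.
  j=1: holds
  j=2: holds
  j=3: holds
  j=4: fails
Holds on [1,3], so largest k = 2.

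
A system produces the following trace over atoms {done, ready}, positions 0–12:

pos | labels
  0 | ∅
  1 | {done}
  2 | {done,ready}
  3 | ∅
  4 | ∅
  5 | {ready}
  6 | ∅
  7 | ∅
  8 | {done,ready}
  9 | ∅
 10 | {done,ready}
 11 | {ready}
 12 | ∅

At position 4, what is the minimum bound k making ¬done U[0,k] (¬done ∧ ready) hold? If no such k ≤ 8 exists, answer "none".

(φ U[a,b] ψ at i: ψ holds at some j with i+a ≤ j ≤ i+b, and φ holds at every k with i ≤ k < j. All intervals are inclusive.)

Need earliest j ≥ 4 with (¬done ∧ ready), and ¬done at every k in [4,j-1].
  j=4: rhs fails.
  j=5: rhs holds; lhs holds on [4,4]. k = 1.

1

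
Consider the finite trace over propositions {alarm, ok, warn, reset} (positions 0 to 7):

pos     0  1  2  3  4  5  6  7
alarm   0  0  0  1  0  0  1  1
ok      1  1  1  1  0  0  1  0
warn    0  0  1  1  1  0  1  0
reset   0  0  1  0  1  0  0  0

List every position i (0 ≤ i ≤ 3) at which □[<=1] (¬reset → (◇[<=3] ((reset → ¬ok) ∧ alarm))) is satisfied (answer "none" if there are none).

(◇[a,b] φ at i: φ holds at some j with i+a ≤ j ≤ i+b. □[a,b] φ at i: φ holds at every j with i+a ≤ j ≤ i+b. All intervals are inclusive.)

0, 1, 2, 3

Evaluate at each i in [0,3]:
  i=0: ✓ (all of [0,1])
  i=1: ✓ (all of [1,2])
  i=2: ✓ (all of [2,3])
  i=3: ✓ (all of [3,4])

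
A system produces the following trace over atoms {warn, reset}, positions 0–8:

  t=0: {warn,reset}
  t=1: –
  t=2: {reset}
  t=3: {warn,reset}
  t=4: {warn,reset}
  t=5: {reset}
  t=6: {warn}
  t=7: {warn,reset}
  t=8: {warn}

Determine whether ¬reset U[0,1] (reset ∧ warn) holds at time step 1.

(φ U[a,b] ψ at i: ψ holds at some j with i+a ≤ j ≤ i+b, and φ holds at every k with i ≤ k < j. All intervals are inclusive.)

Need some j in [1,2] with (reset ∧ warn), and ¬reset at every k in [1,j-1].
  j=1: (reset ∧ warn) false.
  j=2: (reset ∧ warn) false.
No j in the window works → until fails.

False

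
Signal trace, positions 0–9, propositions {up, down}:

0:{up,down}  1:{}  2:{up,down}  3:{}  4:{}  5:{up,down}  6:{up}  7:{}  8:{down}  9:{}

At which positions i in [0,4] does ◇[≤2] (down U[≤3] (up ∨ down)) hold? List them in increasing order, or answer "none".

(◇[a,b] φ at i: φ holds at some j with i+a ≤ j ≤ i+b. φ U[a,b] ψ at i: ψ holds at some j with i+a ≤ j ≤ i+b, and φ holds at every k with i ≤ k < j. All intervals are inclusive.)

0, 1, 2, 3, 4

Evaluate at each i in [0,4]:
  i=0: ✓ (witness j=0)
  i=1: ✓ (witness j=2)
  i=2: ✓ (witness j=2)
  i=3: ✓ (witness j=5)
  i=4: ✓ (witness j=5)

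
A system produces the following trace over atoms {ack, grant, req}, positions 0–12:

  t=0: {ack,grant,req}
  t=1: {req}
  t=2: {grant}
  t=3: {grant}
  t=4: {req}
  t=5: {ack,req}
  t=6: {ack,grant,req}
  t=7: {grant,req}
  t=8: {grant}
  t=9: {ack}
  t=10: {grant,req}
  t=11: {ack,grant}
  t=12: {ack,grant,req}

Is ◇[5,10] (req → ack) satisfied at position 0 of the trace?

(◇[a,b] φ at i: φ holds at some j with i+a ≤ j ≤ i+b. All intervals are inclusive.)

True

Check (req → ack) at each j in [5,10]:
  j=5: true
  j=6: true
  j=7: false
  j=8: true
  j=9: true
  j=10: false
Found at j=5 → formula holds.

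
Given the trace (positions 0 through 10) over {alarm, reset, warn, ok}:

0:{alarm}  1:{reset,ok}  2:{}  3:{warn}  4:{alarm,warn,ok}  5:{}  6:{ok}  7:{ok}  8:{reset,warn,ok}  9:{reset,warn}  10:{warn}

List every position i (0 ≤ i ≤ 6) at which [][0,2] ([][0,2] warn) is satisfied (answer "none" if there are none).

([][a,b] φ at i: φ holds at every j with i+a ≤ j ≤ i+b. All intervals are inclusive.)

none

Evaluate at each i in [0,6]:
  i=0: ✗ (fails at j=0)
  i=1: ✗ (fails at j=1)
  i=2: ✗ (fails at j=2)
  i=3: ✗ (fails at j=3)
  i=4: ✗ (fails at j=4)
  i=5: ✗ (fails at j=5)
  i=6: ✗ (fails at j=6)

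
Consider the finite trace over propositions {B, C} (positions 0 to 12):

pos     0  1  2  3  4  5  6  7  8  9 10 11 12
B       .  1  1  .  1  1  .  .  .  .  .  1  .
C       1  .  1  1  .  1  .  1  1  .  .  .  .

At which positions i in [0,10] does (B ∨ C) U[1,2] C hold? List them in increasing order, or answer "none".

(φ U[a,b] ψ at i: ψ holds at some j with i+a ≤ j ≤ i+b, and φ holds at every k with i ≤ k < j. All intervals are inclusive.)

Evaluate at each i in [0,10]:
  i=0: ✓ (rhs at j=2; lhs holds on [0,1])
  i=1: ✓ (rhs at j=2; lhs holds on [1,1])
  i=2: ✓ (rhs at j=3; lhs holds on [2,2])
  i=3: ✓ (rhs at j=5; lhs holds on [3,4])
  i=4: ✓ (rhs at j=5; lhs holds on [4,4])
  i=5: ✗ (lhs fails at k=6 before rhs at j=7)
  i=6: ✗ (lhs fails at k=6 before rhs at j=7)
  i=7: ✓ (rhs at j=8; lhs holds on [7,7])
  i=8: ✗ (no rhs in [9,10])
  i=9: ✗ (no rhs in [10,11])
  i=10: ✗ (no rhs in [11,12])

0, 1, 2, 3, 4, 7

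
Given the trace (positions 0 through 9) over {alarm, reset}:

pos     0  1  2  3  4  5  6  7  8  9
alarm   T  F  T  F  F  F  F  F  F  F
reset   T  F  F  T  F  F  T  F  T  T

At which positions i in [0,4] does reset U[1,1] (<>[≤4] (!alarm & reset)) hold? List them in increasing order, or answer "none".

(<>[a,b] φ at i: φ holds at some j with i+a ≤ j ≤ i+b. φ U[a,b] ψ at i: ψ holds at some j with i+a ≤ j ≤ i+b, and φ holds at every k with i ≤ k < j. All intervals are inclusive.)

Evaluate at each i in [0,4]:
  i=0: ✓ (rhs at j=1; lhs holds on [0,0])
  i=1: ✗ (lhs fails at k=1 before rhs at j=2)
  i=2: ✗ (lhs fails at k=2 before rhs at j=3)
  i=3: ✓ (rhs at j=4; lhs holds on [3,3])
  i=4: ✗ (lhs fails at k=4 before rhs at j=5)

0, 3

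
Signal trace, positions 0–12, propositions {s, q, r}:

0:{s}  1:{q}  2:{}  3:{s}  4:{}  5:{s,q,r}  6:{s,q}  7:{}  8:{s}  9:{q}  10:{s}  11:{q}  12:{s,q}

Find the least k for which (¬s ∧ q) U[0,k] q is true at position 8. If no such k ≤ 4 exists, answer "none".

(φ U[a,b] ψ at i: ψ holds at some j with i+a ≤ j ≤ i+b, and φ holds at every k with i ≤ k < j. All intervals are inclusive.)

none

Need earliest j ≥ 8 with q, and (¬s ∧ q) at every k in [8,j-1].
  j=8: rhs fails.
  j=9: rhs holds but lhs fails at k=8.
  j=10: rhs fails.
  j=11: rhs holds but lhs fails at k=8.
  j=12: rhs holds but lhs fails at k=8.
No witness within the range → none.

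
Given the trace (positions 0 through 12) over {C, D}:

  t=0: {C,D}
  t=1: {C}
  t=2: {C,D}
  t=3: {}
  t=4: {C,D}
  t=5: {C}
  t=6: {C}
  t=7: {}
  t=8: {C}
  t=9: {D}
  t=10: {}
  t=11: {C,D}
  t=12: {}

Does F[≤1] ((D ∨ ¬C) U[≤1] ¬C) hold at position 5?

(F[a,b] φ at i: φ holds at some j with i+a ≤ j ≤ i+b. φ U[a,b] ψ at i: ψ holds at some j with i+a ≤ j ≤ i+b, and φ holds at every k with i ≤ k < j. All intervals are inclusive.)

Check ((D ∨ ¬C) U[≤1] ¬C) at each j in [5,6]:
  j=5: fails
  j=6: fails
No position in the window satisfies it → formula fails.

Does not hold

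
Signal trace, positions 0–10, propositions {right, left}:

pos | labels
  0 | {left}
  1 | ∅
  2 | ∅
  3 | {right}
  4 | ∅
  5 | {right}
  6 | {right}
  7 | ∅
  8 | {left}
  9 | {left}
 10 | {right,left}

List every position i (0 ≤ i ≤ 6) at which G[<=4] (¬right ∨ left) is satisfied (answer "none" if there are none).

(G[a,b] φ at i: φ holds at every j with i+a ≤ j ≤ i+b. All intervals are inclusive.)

Evaluate at each i in [0,6]:
  i=0: ✗ (fails at j=3)
  i=1: ✗ (fails at j=3)
  i=2: ✗ (fails at j=3)
  i=3: ✗ (fails at j=3)
  i=4: ✗ (fails at j=5)
  i=5: ✗ (fails at j=5)
  i=6: ✗ (fails at j=6)

none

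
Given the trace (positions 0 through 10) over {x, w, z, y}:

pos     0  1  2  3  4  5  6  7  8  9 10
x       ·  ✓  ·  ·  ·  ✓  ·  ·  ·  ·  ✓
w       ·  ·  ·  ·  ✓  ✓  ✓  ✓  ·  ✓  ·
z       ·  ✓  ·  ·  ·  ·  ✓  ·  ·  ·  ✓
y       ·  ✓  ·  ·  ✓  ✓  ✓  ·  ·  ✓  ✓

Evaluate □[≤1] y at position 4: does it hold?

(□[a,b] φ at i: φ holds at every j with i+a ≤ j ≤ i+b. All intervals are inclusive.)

Check y at every j in [4,5]:
  j=4: true
  j=5: true
All positions satisfy it → formula holds.

True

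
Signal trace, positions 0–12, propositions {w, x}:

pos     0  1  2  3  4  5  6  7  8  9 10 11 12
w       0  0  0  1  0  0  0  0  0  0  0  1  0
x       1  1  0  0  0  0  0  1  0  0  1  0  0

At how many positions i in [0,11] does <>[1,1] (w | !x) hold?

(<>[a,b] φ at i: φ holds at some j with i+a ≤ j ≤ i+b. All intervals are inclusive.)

Evaluate at each i in [0,11]:
  i=0: ✗ (none in [1,1])
  i=1: ✓ (witness j=2)
  i=2: ✓ (witness j=3)
  i=3: ✓ (witness j=4)
  i=4: ✓ (witness j=5)
  i=5: ✓ (witness j=6)
  i=6: ✗ (none in [7,7])
  i=7: ✓ (witness j=8)
  i=8: ✓ (witness j=9)
  i=9: ✗ (none in [10,10])
  i=10: ✓ (witness j=11)
  i=11: ✓ (witness j=12)
Positions where it holds: {1, 2, 3, 4, 5, 7, 8, 10, 11} → 9.

9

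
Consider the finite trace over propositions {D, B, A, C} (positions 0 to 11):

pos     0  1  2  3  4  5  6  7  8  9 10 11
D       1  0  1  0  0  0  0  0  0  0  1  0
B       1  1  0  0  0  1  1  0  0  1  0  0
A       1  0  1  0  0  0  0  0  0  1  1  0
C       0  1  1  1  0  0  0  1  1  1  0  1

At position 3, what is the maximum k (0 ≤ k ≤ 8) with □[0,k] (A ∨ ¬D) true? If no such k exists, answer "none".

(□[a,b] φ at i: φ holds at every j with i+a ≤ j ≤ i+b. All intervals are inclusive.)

(A ∨ ¬D) must hold from j=3 onward; find where it first fails.
  j=3: holds
  j=4: holds
  j=5: holds
  j=6: holds
  j=7: holds
  j=8: holds
  j=9: holds
  j=10: holds
  j=11: holds
Holds through j=11; largest k = 8.

8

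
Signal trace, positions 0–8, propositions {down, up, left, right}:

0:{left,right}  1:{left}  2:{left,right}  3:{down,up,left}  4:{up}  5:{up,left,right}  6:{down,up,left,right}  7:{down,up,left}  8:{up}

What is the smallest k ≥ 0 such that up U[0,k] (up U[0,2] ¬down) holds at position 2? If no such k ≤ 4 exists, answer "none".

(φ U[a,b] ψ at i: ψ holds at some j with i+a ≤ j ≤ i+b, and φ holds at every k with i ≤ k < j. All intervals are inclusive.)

0

Need earliest j ≥ 2 with (up U[0,2] ¬down), and up at every k in [2,j-1].
  j=2: rhs holds (empty prefix). k = 0.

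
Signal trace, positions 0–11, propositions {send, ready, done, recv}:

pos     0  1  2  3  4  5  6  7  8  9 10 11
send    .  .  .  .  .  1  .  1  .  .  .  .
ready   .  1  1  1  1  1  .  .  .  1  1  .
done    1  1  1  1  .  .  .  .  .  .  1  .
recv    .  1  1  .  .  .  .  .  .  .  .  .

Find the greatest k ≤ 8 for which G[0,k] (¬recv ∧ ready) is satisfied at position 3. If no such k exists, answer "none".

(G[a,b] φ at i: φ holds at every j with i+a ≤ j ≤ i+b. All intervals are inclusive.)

2

(¬recv ∧ ready) must hold from j=3 onward; find where it first fails.
  j=3: holds
  j=4: holds
  j=5: holds
  j=6: fails
Holds on [3,5], so largest k = 2.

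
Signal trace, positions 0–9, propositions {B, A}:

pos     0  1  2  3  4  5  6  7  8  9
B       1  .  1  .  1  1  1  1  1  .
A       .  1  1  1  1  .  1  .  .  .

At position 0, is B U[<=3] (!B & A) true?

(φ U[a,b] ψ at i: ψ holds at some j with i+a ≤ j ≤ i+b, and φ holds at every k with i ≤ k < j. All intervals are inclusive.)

True

Need some j in [0,3] with (!B & A), and B at every k in [0,j-1].
  j=0: (!B & A) false.
  j=1: (!B & A) holds; B holds at every k in [0,0] → satisfied.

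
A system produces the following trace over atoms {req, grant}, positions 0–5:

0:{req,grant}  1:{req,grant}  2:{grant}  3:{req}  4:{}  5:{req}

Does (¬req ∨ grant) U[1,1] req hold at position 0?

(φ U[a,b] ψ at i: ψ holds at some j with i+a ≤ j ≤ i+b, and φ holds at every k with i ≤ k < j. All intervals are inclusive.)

Holds

Need some j in [1,1] with req, and (¬req ∨ grant) at every k in [0,j-1].
  j=1: req holds; (¬req ∨ grant) holds at every k in [0,0] → satisfied.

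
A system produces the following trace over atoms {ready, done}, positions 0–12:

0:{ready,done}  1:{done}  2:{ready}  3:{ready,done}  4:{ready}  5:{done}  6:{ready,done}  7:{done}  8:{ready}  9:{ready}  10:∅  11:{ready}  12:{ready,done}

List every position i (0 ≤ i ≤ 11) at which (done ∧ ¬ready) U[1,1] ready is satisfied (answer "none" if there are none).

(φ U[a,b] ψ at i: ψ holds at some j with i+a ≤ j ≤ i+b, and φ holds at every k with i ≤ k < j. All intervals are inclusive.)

1, 5, 7

Evaluate at each i in [0,11]:
  i=0: ✗ (no rhs in [1,1])
  i=1: ✓ (rhs at j=2; lhs holds on [1,1])
  i=2: ✗ (lhs fails at k=2 before rhs at j=3)
  i=3: ✗ (lhs fails at k=3 before rhs at j=4)
  i=4: ✗ (no rhs in [5,5])
  i=5: ✓ (rhs at j=6; lhs holds on [5,5])
  i=6: ✗ (no rhs in [7,7])
  i=7: ✓ (rhs at j=8; lhs holds on [7,7])
  i=8: ✗ (lhs fails at k=8 before rhs at j=9)
  i=9: ✗ (no rhs in [10,10])
  i=10: ✗ (lhs fails at k=10 before rhs at j=11)
  i=11: ✗ (lhs fails at k=11 before rhs at j=12)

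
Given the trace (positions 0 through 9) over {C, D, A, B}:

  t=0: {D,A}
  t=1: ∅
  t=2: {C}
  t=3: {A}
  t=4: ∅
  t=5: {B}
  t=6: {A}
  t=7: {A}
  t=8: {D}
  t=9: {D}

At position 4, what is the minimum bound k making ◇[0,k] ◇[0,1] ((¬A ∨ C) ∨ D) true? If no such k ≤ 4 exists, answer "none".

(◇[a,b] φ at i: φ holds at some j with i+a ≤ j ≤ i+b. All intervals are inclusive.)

Scan j = 4,5,… for ◇[0,1] ((¬A ∨ C) ∨ D):
  j=4: holds
First hit at j=4, so smallest k = 4-4 = 0.

0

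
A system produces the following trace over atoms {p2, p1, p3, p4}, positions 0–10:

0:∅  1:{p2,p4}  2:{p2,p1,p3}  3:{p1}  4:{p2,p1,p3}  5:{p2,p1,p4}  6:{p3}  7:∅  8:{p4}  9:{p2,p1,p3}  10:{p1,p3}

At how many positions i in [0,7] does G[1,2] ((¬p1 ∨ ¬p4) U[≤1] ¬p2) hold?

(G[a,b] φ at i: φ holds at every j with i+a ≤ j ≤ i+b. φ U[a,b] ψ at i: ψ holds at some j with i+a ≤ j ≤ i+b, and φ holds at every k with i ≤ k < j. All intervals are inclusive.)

4

Evaluate at each i in [0,7]:
  i=0: ✗ (fails at j=1)
  i=1: ✓ (all of [2,3])
  i=2: ✗ (fails at j=4)
  i=3: ✗ (fails at j=4)
  i=4: ✗ (fails at j=5)
  i=5: ✓ (all of [6,7])
  i=6: ✓ (all of [7,8])
  i=7: ✓ (all of [8,9])
Positions where it holds: {1, 5, 6, 7} → 4.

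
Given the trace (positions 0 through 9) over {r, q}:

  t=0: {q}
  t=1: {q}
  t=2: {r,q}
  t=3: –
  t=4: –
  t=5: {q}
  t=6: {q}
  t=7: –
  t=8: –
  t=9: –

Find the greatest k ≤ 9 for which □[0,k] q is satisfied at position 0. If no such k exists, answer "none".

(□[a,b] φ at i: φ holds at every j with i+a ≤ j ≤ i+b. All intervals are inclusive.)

2

q must hold from j=0 onward; find where it first fails.
  j=0: holds
  j=1: holds
  j=2: holds
  j=3: fails
Holds on [0,2], so largest k = 2.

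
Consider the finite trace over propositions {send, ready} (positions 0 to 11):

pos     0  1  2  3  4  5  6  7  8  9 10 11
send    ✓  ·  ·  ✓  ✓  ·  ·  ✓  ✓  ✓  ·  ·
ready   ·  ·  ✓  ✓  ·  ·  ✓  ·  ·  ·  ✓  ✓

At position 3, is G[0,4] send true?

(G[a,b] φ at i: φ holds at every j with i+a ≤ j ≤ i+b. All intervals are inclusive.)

Check send at every j in [3,7]:
  j=3: true
  j=4: true
  j=5: false
  j=6: false
  j=7: true
Fails at j=5 → formula fails.

No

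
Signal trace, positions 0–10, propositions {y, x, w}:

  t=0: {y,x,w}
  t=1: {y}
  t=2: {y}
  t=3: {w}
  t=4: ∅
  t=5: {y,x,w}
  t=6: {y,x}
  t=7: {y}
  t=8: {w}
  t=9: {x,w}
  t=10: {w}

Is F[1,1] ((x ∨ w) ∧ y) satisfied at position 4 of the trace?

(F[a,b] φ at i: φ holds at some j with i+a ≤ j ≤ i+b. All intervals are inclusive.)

Holds

Check ((x ∨ w) ∧ y) at each j in [5,5]:
  j=5: true
Found at j=5 → formula holds.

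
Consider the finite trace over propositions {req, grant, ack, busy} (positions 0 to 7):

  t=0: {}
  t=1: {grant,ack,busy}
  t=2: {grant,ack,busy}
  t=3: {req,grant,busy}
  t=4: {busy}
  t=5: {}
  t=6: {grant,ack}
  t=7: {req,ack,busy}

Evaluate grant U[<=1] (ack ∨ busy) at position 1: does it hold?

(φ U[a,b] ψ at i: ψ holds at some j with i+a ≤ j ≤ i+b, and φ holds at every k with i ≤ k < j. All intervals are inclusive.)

Holds

Need some j in [1,2] with (ack ∨ busy), and grant at every k in [1,j-1].
  j=1: (ack ∨ busy) holds; no prefix to check → satisfied.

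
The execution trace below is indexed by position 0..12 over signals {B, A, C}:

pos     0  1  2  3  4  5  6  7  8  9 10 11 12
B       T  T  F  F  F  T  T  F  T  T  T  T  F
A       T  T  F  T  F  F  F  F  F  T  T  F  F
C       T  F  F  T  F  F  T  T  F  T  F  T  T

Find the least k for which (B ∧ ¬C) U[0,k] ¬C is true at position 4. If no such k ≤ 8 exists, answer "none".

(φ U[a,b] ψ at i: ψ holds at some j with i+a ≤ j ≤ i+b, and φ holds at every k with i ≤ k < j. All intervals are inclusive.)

Need earliest j ≥ 4 with ¬C, and (B ∧ ¬C) at every k in [4,j-1].
  j=4: rhs holds (empty prefix). k = 0.

0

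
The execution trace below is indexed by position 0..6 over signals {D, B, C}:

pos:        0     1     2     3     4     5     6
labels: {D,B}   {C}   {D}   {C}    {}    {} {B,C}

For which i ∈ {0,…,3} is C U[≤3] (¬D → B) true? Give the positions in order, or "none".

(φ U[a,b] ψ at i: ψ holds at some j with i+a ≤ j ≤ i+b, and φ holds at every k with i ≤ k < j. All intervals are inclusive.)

Evaluate at each i in [0,3]:
  i=0: ✓ (rhs at j=0)
  i=1: ✓ (rhs at j=2; lhs holds on [1,1])
  i=2: ✓ (rhs at j=2)
  i=3: ✗ (lhs fails at k=4 before rhs at j=6)

0, 1, 2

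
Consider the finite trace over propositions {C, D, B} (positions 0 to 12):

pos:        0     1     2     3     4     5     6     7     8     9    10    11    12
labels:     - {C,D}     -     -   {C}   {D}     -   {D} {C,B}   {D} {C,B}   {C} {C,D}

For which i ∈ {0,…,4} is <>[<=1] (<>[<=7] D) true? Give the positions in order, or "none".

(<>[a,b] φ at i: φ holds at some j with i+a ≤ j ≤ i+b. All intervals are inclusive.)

0, 1, 2, 3, 4

Evaluate at each i in [0,4]:
  i=0: ✓ (witness j=0)
  i=1: ✓ (witness j=1)
  i=2: ✓ (witness j=2)
  i=3: ✓ (witness j=3)
  i=4: ✓ (witness j=4)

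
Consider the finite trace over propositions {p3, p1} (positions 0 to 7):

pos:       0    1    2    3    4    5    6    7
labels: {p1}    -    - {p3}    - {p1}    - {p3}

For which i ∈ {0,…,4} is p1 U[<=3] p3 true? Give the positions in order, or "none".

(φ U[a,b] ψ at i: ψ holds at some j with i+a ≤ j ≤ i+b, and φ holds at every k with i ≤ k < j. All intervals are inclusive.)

Evaluate at each i in [0,4]:
  i=0: ✗ (lhs fails at k=1 before rhs at j=3)
  i=1: ✗ (lhs fails at k=1 before rhs at j=3)
  i=2: ✗ (lhs fails at k=2 before rhs at j=3)
  i=3: ✓ (rhs at j=3)
  i=4: ✗ (lhs fails at k=4 before rhs at j=7)

3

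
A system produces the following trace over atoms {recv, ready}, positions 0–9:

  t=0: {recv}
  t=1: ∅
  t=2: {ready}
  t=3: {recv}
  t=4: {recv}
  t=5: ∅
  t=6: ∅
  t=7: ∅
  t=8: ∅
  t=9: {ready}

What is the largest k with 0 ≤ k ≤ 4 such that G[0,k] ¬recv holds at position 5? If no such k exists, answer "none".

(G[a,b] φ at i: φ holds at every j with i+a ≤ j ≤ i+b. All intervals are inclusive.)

4

¬recv must hold from j=5 onward; find where it first fails.
  j=5: holds
  j=6: holds
  j=7: holds
  j=8: holds
  j=9: holds
Holds through j=9; largest k = 4.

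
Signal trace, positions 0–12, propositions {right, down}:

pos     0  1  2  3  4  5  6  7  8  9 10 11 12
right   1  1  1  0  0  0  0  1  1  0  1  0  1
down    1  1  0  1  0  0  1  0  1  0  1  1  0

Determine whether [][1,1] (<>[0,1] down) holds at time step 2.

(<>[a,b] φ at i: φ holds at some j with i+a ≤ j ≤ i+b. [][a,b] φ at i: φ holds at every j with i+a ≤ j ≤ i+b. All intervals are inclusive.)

Check <>[0,1] down at every j in [3,3]:
  j=3: holds (witness at 3)
All positions satisfy it → formula holds.

Holds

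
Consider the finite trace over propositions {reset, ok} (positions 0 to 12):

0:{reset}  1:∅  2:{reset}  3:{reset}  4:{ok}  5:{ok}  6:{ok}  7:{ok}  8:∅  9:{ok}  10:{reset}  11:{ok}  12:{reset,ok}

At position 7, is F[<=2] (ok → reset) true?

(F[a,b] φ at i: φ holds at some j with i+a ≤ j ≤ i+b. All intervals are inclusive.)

Yes

Check (ok → reset) at each j in [7,9]:
  j=7: false
  j=8: true
  j=9: false
Found at j=8 → formula holds.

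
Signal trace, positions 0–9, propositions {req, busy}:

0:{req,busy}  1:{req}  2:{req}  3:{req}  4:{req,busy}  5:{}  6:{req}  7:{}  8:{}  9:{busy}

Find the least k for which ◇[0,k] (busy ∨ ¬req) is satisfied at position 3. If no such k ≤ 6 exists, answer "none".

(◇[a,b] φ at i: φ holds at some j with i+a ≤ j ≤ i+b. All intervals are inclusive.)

Scan j = 3,4,… for (busy ∨ ¬req):
  j=3: fails
  j=4: holds
First hit at j=4, so smallest k = 4-3 = 1.

1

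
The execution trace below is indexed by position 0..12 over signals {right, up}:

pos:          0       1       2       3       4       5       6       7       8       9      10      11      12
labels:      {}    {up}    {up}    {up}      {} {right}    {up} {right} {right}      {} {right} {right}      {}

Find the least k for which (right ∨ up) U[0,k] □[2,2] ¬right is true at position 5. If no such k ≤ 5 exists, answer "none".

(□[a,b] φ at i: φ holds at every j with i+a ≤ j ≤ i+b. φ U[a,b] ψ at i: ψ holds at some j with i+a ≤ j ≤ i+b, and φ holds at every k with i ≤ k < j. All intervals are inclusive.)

Need earliest j ≥ 5 with □[2,2] ¬right, and (right ∨ up) at every k in [5,j-1].
  j=5: rhs fails.
  j=6: rhs fails.
  j=7: rhs holds; lhs holds on [5,6]. k = 2.

2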